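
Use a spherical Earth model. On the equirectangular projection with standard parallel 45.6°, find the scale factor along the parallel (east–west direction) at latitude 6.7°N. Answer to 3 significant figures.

In the equirectangular projection with standard parallel φ₀ = 45.6° (x = Rλ cos φ₀, y = Rφ), meridians are true-scale (h = 1) and the parallel scale is k = cos φ₀ / cos φ.
k = cos 45.6° / cos 6.7° = 0.6997/0.9932 = 0.7045.

0.704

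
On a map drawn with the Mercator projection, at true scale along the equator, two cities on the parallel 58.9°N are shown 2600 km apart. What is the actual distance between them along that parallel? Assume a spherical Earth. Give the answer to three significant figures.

1340 km

For Mercator, h = k = sec φ (a conformal cylindrical projection has a single point scale, 1/cos φ).
Along the parallel at 58.9°, map distances are exaggerated by k = sec 58.9° = 1.936.
True distance = 2600 / 1.936 = 2600 × cos 58.9° ≈ 1340 km.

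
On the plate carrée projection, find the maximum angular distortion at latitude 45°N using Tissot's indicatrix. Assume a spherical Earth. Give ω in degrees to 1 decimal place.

Plate carrée maps x = Rλ, y = Rφ. The meridian scale is h = 1 and the parallel scale is k = 1/cos φ = sec φ.
At 45°: h = 1.000, k = 1.414; principal scales a = 1.414, b = 1.000.
sin(ω/2) = (a − b)/(a + b) = 0.4142/2.414 = 0.1716, so ω = 2 arcsin(0.1716) ≈ 19.8°.

19.8°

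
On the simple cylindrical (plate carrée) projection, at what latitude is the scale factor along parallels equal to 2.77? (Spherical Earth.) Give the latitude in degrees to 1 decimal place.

Plate carrée: h = 1, k = sec φ along parallels.
sec φ = 2.77  ⇒  cos φ = 0.3610  ⇒  φ ≈ 68.8°.

68.8°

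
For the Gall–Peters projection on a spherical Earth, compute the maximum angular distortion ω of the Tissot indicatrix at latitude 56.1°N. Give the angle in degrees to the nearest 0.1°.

26.9°

Gall–Peters is a cylindrical equal-area projection with standard parallels at ±45°. Cylindrical equal-area (φ₀ = 45°): h = cos φ / cos 45° along meridians, k = cos 45° / cos φ along parallels; h·k = 1.
At 56.1°: h = 0.7888, k = 1.268; principal scales a = 1.268, b = 0.7888.
sin(ω/2) = (a − b)/(a + b) = 0.4790/2.057 = 0.2329, so ω = 2 arcsin(0.2329) ≈ 26.9°.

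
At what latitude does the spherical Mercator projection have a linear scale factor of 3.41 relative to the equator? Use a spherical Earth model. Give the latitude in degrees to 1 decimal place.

Mercator scale is k = sec φ = 1/cos φ.
1/cos φ = 3.41  ⇒  cos φ = 0.2933  ⇒  φ = arccos(0.2933) ≈ 72.9°.

72.9°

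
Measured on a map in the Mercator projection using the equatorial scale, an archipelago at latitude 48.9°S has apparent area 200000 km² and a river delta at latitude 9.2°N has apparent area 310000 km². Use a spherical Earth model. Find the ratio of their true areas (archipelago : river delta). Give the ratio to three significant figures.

Since Mercator area scale is 1/cos²φ, the true area equals the apparent area multiplied by cos²φ.
True area of archipelago: 200000 × cos²(48.9°) = 200000 × 0.4321 = 86430 km².
True area of river delta: 310000 × cos²(9.2°) = 310000 × 0.9744 = 302100 km².
Ratio = 86430 / 302100 ≈ 0.286.

0.286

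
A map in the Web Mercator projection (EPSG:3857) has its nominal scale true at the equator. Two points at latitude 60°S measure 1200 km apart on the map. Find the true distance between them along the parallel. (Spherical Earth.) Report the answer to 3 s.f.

Mercator is conformal, so the point scale is isotropic: h = k = sec φ = 1/cos φ.
Along the parallel at 60°, map distances are exaggerated by k = sec 60° = 2.000.
True distance = 1200 / 2.000 = 1200 × cos 60° ≈ 600 km.

600 km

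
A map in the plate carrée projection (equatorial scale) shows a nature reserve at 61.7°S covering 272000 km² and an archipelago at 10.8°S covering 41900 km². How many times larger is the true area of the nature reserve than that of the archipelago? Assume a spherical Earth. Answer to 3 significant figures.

Plate carrée has h = 1 and k = sec φ, giving areal scale sec φ; true area = (apparent area) · cos φ.
True area of nature reserve: 272000 × cos(61.7°) = 272000 × 0.4741 = 129000 km².
True area of archipelago: 41900 × cos(10.8°) = 41900 × 0.9823 = 41160 km².
Ratio = 129000 / 41160 ≈ 3.13.

3.13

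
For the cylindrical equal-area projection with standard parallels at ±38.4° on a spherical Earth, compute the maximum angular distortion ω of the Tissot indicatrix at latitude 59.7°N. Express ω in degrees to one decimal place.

48.9°

A cylindrical equal-area projection with standard parallel φ₀ has meridian scale h = cos φ / cos φ₀ and parallel scale k = cos φ₀ / cos φ (so areas are preserved, h·k = 1).
At 59.7°: h = 0.6438, k = 1.553; principal scales a = 1.553, b = 0.6438.
sin(ω/2) = (a − b)/(a + b) = 0.9095/2.197 = 0.4140, so ω = 2 arcsin(0.4140) ≈ 48.9°.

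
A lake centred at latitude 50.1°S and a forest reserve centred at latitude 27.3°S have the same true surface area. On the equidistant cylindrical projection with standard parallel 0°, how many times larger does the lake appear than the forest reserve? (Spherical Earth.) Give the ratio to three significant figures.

1.39

For the equirectangular projection with φ₀ = 0 (plate carrée), h = 1 along meridians and k = sec φ along parallels.
Areal scale at 50.1°: h·k = 1.000 × 1.559 = 1.559.
Areal scale at 27.3°: h·k = 1.000 × 1.125 = 1.125.
Ratio = 1.559/1.125 ≈ 1.39.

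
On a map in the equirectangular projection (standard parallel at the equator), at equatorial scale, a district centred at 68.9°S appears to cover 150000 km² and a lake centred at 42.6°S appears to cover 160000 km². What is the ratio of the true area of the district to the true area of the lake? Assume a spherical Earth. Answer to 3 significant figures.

0.458

Plate carrée has h = 1 and k = sec φ, giving areal scale sec φ; true area = (apparent area) · cos φ.
True area of district: 150000 × cos(68.9°) = 150000 × 0.3600 = 54000 km².
True area of lake: 160000 × cos(42.6°) = 160000 × 0.7361 = 117800 km².
Ratio = 54000 / 117800 ≈ 0.458.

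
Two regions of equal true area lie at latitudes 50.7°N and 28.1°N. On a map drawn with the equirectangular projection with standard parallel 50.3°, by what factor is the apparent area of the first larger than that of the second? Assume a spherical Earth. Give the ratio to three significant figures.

1.39

With standard parallel φ₀ = 50.3°, the equirectangular projection gives x = Rλ cos φ₀, y = Rφ, so h = 1 and k = cos 50.3° / cos φ.
Areal scale at 50.7°: h·k = 1.000 × 1.009 = 1.009.
Areal scale at 28.1°: h·k = 1.000 × 0.7241 = 0.7241.
Ratio = 1.009/0.7241 ≈ 1.39.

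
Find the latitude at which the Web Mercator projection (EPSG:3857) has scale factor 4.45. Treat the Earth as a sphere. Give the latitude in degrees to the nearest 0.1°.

Mercator scale is k = sec φ = 1/cos φ.
1/cos φ = 4.45  ⇒  cos φ = 0.2247  ⇒  φ = arccos(0.2247) ≈ 77.0°.

77.0°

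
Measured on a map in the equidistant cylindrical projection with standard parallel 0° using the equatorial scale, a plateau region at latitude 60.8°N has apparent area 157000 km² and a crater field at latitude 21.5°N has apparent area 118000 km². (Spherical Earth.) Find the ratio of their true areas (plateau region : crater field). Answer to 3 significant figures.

0.698

Plate carrée has h = 1 and k = sec φ, giving areal scale sec φ; true area = (apparent area) · cos φ.
True area of plateau region: 157000 × cos(60.8°) = 157000 × 0.4879 = 76590 km².
True area of crater field: 118000 × cos(21.5°) = 118000 × 0.9304 = 109800 km².
Ratio = 76590 / 109800 ≈ 0.698.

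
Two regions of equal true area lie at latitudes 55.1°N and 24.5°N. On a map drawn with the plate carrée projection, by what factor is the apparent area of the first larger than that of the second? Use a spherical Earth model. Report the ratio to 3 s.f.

For the equirectangular projection with φ₀ = 0 (plate carrée), h = 1 along meridians and k = sec φ along parallels.
Areal scale at 55.1°: h·k = 1.000 × 1.748 = 1.748.
Areal scale at 24.5°: h·k = 1.000 × 1.099 = 1.099.
Ratio = 1.748/1.099 ≈ 1.59.

1.59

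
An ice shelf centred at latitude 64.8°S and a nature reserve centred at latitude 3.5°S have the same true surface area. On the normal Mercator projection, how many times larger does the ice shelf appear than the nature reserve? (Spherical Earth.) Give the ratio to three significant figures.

5.50

Mercator areal scale is sec²φ.
At 64.8°: sec²(64.8°) = 1/0.4258² = 5.516.
At 3.5°: sec²(3.5°) = 1/0.9981² = 1.004.
Ratio = 5.516/1.004 = cos²(3.5°)/cos²(64.8°) ≈ 5.50.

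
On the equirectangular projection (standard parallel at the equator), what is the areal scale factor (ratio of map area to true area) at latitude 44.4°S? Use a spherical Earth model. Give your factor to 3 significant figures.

Plate carrée maps x = Rλ, y = Rφ. The meridian scale is h = 1 and the parallel scale is k = 1/cos φ = sec φ.
Areal scale = h·k = 1 × sec φ; at 44.4°, h = 1.000, k = 1.400, so h·k = 1.400.

1.40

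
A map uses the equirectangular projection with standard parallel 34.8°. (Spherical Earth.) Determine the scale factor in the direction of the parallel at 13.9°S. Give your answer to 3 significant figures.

0.846

The equidistant cylindrical projection with φ₀ = 34.8° has h = 1 (meridians true) and k = cos φ₀ / cos φ along parallels.
k = cos 34.8° / cos 13.9° = 0.8211/0.9707 = 0.8459.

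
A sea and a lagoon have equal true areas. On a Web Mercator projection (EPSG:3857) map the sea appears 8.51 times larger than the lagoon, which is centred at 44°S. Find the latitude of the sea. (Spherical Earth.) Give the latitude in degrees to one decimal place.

75.7°

On Mercator, (apparent₁)/(apparent₂) = sec²φ₁ / sec²φ₂ when true areas are equal.
cos²φ₂ / cos²φ₁ = 8.51  ⇒  cos φ₁ = cos 44° / √8.51 = 0.7193/2.917 = 0.2466.
φ₁ = arccos(0.2466) ≈ 75.7°.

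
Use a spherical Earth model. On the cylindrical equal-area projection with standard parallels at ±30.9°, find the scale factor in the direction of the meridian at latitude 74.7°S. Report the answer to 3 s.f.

Cylindrical equal-area (φ₀ = 30.9°): h = cos φ / cos 30.9° along meridians, k = cos 30.9° / cos φ along parallels; h·k = 1.
h = cos 74.7° / cos 30.9° = 0.2639/0.8581 = 0.3075.

0.308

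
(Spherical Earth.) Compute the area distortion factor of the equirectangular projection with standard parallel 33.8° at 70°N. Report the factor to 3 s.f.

2.43

With standard parallel φ₀ = 33.8°, the equirectangular projection gives x = Rλ cos φ₀, y = Rφ, so h = 1 and k = cos 33.8° / cos φ.
Areal scale = h·k = 1 × cos φ₀ / cos φ; at 70°, h = 1.000, k = 2.430, so h·k = 2.430.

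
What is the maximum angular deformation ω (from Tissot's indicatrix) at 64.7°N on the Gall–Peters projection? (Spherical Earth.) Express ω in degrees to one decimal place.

Gall–Peters is a cylindrical equal-area projection with standard parallels at ±45°. A cylindrical equal-area projection with standard parallel φ₀ has meridian scale h = cos φ / cos φ₀ and parallel scale k = cos φ₀ / cos φ (so areas are preserved, h·k = 1).
At 64.7°: h = 0.6044, k = 1.655; principal scales a = 1.655, b = 0.6044.
sin(ω/2) = (a − b)/(a + b) = 1.050/2.259 = 0.4649, so ω = 2 arcsin(0.4649) ≈ 55.4°.

55.4°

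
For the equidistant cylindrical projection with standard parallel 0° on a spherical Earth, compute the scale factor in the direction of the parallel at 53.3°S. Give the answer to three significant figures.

1.67

For the equirectangular projection with φ₀ = 0 (plate carrée), h = 1 along meridians and k = sec φ along parallels.
k = 1/cos 53.3° = 1/0.5976 = 1.673.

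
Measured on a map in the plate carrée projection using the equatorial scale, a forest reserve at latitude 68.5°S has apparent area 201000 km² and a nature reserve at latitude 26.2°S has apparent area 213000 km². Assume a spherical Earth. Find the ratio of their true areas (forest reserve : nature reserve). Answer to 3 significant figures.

On the plate carrée, areal scale = h·k = 1 × sec φ, so true area = apparent × cos φ.
True area of forest reserve: 201000 × cos(68.5°) = 201000 × 0.3665 = 73670 km².
True area of nature reserve: 213000 × cos(26.2°) = 213000 × 0.8973 = 191100 km².
Ratio = 73670 / 191100 ≈ 0.385.

0.385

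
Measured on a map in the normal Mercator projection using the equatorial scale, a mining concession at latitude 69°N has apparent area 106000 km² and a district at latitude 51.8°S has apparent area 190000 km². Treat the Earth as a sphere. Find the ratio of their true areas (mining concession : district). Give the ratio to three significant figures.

0.187

Mercator's areal exaggeration is sec²φ; hence true area = (apparent area) · cos²φ.
True area of mining concession: 106000 × cos²(69°) = 106000 × 0.1284 = 13610 km².
True area of district: 190000 × cos²(51.8°) = 190000 × 0.3824 = 72660 km².
Ratio = 13610 / 72660 ≈ 0.187.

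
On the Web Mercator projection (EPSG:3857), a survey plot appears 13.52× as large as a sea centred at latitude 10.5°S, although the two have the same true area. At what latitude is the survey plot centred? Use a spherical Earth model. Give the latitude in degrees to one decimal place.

For equal true areas on Mercator, apparent areas scale as sec²φ, so the ratio is cos²φ₂ / cos²φ₁.
cos²φ₂ / cos²φ₁ = 13.52  ⇒  cos φ₁ = cos 10.5° / √13.52 = 0.9833/3.677 = 0.2674.
φ₁ = arccos(0.2674) ≈ 74.5°.

74.5°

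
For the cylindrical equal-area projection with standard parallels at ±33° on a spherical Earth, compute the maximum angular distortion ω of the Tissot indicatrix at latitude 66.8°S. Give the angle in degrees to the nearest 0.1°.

A cylindrical equal-area projection with standard parallel φ₀ has meridian scale h = cos φ / cos φ₀ and parallel scale k = cos φ₀ / cos φ (so areas are preserved, h·k = 1).
At 66.8°: h = 0.4697, k = 2.129; principal scales a = 2.129, b = 0.4697.
sin(ω/2) = (a − b)/(a + b) = 1.659/2.599 = 0.6385, so ω = 2 arcsin(0.6385) ≈ 79.4°.

79.4°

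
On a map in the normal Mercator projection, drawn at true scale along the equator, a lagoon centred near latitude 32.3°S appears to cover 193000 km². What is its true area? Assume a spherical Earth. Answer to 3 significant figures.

138000 km²

Mercator is conformal, so the point scale is isotropic: h = k = sec φ = 1/cos φ.
Areal scale = k² = sec²φ = 1/cos²(32.3°) = 1/0.8453² = 1.400.
True area = apparent / (areal scale) = 193000 / 1.400 ≈ 138000 km².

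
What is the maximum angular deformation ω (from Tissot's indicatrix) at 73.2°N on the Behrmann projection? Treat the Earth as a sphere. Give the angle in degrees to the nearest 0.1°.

The Behrmann projection is cylindrical equal-area with φ₀ = 30°. For cylindrical equal-area with standard parallel φ₀, h = cos φ / cos φ₀ and k = cos φ₀ / cos φ, so h·k = 1.
At 73.2°: h = 0.3337, k = 2.996; principal scales a = 2.996, b = 0.3337.
sin(ω/2) = (a − b)/(a + b) = 2.663/3.330 = 0.7996, so ω = 2 arcsin(0.7996) ≈ 106.2°.

106.2°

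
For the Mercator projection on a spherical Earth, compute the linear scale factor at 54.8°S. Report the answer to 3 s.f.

Mercator is conformal, so the point scale is isotropic: h = k = sec φ = 1/cos φ.
k = 1/cos 54.8° = 1/0.5764 = 1.735.

1.73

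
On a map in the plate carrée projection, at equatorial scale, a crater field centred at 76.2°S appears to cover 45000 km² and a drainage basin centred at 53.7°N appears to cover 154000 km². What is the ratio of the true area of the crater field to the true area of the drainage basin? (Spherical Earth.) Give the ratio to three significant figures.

Plate carrée has h = 1 and k = sec φ, giving areal scale sec φ; true area = (apparent area) · cos φ.
True area of crater field: 45000 × cos(76.2°) = 45000 × 0.2385 = 10730 km².
True area of drainage basin: 154000 × cos(53.7°) = 154000 × 0.5920 = 91170 km².
Ratio = 10730 / 91170 ≈ 0.118.

0.118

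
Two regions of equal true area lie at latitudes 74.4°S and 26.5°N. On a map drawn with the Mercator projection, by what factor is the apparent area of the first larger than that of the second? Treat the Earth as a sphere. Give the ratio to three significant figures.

On Mercator, area is exaggerated by sec²φ = 1/cos²φ.
At 74.4°: sec²(74.4°) = 1/0.2689² = 13.83.
At 26.5°: sec²(26.5°) = 1/0.8949² = 1.249.
Ratio = 13.83/1.249 = cos²(26.5°)/cos²(74.4°) ≈ 11.1.

11.1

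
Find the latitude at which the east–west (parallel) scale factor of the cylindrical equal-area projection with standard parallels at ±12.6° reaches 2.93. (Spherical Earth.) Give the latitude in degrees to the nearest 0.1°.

70.5°

For cylindrical equal-area with standard parallel φ₀, h = cos φ / cos φ₀ and k = cos φ₀ / cos φ, so h·k = 1.
k = cos φ₀ / cos φ = 2.93  ⇒  cos φ = cos 12.6° / 2.93 = 0.3331.
φ = arccos(0.3331) ≈ 70.5°.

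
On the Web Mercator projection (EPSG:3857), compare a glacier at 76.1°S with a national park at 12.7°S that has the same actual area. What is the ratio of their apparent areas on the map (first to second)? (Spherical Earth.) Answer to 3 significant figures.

Mercator is conformal with k = sec φ, so areal scale = k² = sec²φ.
At 76.1°: sec²(76.1°) = 1/0.2402² = 17.33.
At 12.7°: sec²(12.7°) = 1/0.9755² = 1.051.
Ratio = 17.33/1.051 = cos²(12.7°)/cos²(76.1°) ≈ 16.5.

16.5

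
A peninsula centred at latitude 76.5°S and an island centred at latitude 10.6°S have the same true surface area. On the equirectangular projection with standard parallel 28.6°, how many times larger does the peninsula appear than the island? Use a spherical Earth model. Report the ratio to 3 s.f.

4.21

With standard parallel φ₀ = 28.6°, the equirectangular projection gives x = Rλ cos φ₀, y = Rφ, so h = 1 and k = cos 28.6° / cos φ.
Areal scale at 76.5°: h·k = 1.000 × 3.761 = 3.761.
Areal scale at 10.6°: h·k = 1.000 × 0.8932 = 0.8932.
Ratio = 3.761/0.8932 ≈ 4.21.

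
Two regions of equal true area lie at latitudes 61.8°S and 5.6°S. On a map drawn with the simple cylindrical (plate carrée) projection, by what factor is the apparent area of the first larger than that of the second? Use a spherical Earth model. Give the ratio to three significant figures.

Plate carrée maps x = Rλ, y = Rφ. The meridian scale is h = 1 and the parallel scale is k = 1/cos φ = sec φ.
Areal scale at 61.8°: h·k = 1.000 × 2.116 = 2.116.
Areal scale at 5.6°: h·k = 1.000 × 1.005 = 1.005.
Ratio = 2.116/1.005 ≈ 2.11.

2.11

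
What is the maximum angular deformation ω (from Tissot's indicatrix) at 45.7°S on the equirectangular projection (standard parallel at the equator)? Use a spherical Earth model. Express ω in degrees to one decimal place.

20.5°

In the plate carrée (x = Rλ, y = Rφ), meridians are true-scale (h = 1) and parallels are stretched by k = sec φ.
At 45.7°: h = 1.000, k = 1.432; principal scales a = 1.432, b = 1.000.
sin(ω/2) = (a − b)/(a + b) = 0.4318/2.432 = 0.1776, so ω = 2 arcsin(0.1776) ≈ 20.5°.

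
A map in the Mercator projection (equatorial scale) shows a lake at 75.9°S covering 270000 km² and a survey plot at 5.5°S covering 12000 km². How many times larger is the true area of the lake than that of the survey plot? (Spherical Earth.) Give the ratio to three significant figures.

Mercator's areal exaggeration is sec²φ; hence true area = (apparent area) · cos²φ.
True area of lake: 270000 × cos²(75.9°) = 270000 × 0.05935 = 16020 km².
True area of survey plot: 12000 × cos²(5.5°) = 12000 × 0.9908 = 11890 km².
Ratio = 16020 / 11890 ≈ 1.35.

1.35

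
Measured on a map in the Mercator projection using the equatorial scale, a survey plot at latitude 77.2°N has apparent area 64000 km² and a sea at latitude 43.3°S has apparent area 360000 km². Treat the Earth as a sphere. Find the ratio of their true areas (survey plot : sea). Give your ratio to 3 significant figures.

Mercator's areal exaggeration is sec²φ; hence true area = (apparent area) · cos²φ.
True area of survey plot: 64000 × cos²(77.2°) = 64000 × 0.04908 = 3141 km².
True area of sea: 360000 × cos²(43.3°) = 360000 × 0.5297 = 190700 km².
Ratio = 3141 / 190700 ≈ 0.0165.

0.0165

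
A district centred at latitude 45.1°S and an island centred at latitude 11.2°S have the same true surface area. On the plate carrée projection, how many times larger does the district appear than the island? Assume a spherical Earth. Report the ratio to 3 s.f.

1.39

For the equirectangular projection with φ₀ = 0 (plate carrée), h = 1 along meridians and k = sec φ along parallels.
Areal scale at 45.1°: h·k = 1.000 × 1.417 = 1.417.
Areal scale at 11.2°: h·k = 1.000 × 1.019 = 1.019.
Ratio = 1.417/1.019 ≈ 1.39.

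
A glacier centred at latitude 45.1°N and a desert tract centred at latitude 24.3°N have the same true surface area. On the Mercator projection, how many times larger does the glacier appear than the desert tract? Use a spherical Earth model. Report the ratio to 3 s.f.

On Mercator, area is exaggerated by sec²φ = 1/cos²φ.
At 45.1°: sec²(45.1°) = 1/0.7059² = 2.007.
At 24.3°: sec²(24.3°) = 1/0.9114² = 1.204.
Ratio = 2.007/1.204 = cos²(24.3°)/cos²(45.1°) ≈ 1.67.

1.67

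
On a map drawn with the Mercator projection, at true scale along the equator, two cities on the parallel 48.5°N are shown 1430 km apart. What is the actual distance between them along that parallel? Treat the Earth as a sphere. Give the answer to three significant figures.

For Mercator, h = k = sec φ (a conformal cylindrical projection has a single point scale, 1/cos φ).
Along the parallel at 48.5°, map distances are exaggerated by k = sec 48.5° = 1.509.
True distance = 1430 / 1.509 = 1430 × cos 48.5° ≈ 948 km.

948 km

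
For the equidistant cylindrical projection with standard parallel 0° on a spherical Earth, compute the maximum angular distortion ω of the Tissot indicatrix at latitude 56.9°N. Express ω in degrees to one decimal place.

34.1°

In the plate carrée (x = Rλ, y = Rφ), meridians are true-scale (h = 1) and parallels are stretched by k = sec φ.
At 56.9°: h = 1.000, k = 1.831; principal scales a = 1.831, b = 1.000.
sin(ω/2) = (a − b)/(a + b) = 0.8312/2.831 = 0.2936, so ω = 2 arcsin(0.2936) ≈ 34.1°.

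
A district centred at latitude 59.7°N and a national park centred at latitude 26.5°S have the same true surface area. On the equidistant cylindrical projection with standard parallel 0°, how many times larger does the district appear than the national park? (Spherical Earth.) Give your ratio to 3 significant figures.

1.77

Plate carrée maps x = Rλ, y = Rφ. The meridian scale is h = 1 and the parallel scale is k = 1/cos φ = sec φ.
Areal scale at 59.7°: h·k = 1.000 × 1.982 = 1.982.
Areal scale at 26.5°: h·k = 1.000 × 1.117 = 1.117.
Ratio = 1.982/1.117 ≈ 1.77.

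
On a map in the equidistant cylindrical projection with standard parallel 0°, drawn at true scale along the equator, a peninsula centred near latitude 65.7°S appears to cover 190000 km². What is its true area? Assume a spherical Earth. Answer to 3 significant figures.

78200 km²

Plate carrée maps x = Rλ, y = Rφ. The meridian scale is h = 1 and the parallel scale is k = 1/cos φ = sec φ.
Areal scale = h·k = 1 × sec φ; at 65.7°, h = 1.000, k = 2.430, so h·k = 2.430.
True area = apparent / (areal scale) = 190000 / 2.430 ≈ 78200 km².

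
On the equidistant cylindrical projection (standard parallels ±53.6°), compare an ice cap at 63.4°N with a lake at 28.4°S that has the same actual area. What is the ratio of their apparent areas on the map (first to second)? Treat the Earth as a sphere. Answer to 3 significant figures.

The equidistant cylindrical projection with φ₀ = 53.6° has h = 1 (meridians true) and k = cos φ₀ / cos φ along parallels.
Areal scale at 63.4°: h·k = 1.000 × 1.325 = 1.325.
Areal scale at 28.4°: h·k = 1.000 × 0.6746 = 0.6746.
Ratio = 1.325/0.6746 ≈ 1.96.

1.96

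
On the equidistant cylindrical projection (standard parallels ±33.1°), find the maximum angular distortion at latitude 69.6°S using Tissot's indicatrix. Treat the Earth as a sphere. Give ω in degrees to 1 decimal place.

48.7°

With standard parallel φ₀ = 33.1°, the equirectangular projection gives x = Rλ cos φ₀, y = Rφ, so h = 1 and k = cos 33.1° / cos φ.
At 69.6°: h = 1.000, k = 2.403; principal scales a = 2.403, b = 1.000.
sin(ω/2) = (a − b)/(a + b) = 1.403/3.403 = 0.4123, so ω = 2 arcsin(0.4123) ≈ 48.7°.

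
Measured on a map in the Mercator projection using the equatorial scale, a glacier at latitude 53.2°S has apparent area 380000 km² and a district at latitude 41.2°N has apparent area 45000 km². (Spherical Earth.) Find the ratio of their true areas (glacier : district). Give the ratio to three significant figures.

Since Mercator area scale is 1/cos²φ, the true area equals the apparent area multiplied by cos²φ.
True area of glacier: 380000 × cos²(53.2°) = 380000 × 0.3588 = 136400 km².
True area of district: 45000 × cos²(41.2°) = 45000 × 0.5661 = 25480 km².
Ratio = 136400 / 25480 ≈ 5.35.

5.35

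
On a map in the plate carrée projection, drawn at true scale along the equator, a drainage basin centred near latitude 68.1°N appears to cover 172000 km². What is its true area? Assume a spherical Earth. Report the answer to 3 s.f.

64200 km²

For the equirectangular projection with φ₀ = 0 (plate carrée), h = 1 along meridians and k = sec φ along parallels.
Areal scale = h·k = 1 × sec φ; at 68.1°, h = 1.000, k = 2.681, so h·k = 2.681.
True area = apparent / (areal scale) = 172000 / 2.681 ≈ 64200 km².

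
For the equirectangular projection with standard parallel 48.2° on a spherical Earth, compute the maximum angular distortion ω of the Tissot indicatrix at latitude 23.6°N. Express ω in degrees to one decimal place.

18.2°

In the equirectangular projection with standard parallel φ₀ = 48.2° (x = Rλ cos φ₀, y = Rφ), meridians are true-scale (h = 1) and the parallel scale is k = cos φ₀ / cos φ.
At 23.6°: h = 1.000, k = 0.7274; principal scales a = 1.000, b = 0.7274.
sin(ω/2) = (a − b)/(a + b) = 0.2726/1.727 = 0.1578, so ω = 2 arcsin(0.1578) ≈ 18.2°.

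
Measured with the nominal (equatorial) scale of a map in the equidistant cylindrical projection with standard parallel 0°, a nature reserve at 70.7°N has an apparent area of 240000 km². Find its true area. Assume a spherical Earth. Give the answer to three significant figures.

79300 km²

In the plate carrée (x = Rλ, y = Rφ), meridians are true-scale (h = 1) and parallels are stretched by k = sec φ.
Areal scale = h·k = 1 × sec φ; at 70.7°, h = 1.000, k = 3.026, so h·k = 3.026.
True area = apparent / (areal scale) = 240000 / 3.026 ≈ 79300 km².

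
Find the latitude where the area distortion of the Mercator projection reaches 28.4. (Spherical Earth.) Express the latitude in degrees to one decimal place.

79.2°

Mercator areal scale is sec²φ.
sec²φ = 28.4  ⇒  cos²φ = 0.03521  ⇒  cos φ = 0.1876.
φ = arccos(0.1876) ≈ 79.2°.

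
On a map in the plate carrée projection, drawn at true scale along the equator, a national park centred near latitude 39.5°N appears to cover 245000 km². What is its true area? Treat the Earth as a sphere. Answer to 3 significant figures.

189000 km²

Plate carrée maps x = Rλ, y = Rφ. The meridian scale is h = 1 and the parallel scale is k = 1/cos φ = sec φ.
Areal scale = h·k = 1 × sec φ; at 39.5°, h = 1.000, k = 1.296, so h·k = 1.296.
True area = apparent / (areal scale) = 245000 / 1.296 ≈ 189000 km².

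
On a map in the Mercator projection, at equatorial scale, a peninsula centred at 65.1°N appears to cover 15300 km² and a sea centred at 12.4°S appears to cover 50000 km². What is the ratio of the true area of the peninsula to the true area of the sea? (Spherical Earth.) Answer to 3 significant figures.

0.0569

On Mercator the areal scale is sec²φ, so true area = apparent × cos²φ.
True area of peninsula: 15300 × cos²(65.1°) = 15300 × 0.1773 = 2712 km².
True area of sea: 50000 × cos²(12.4°) = 50000 × 0.9539 = 47690 km².
Ratio = 2712 / 47690 ≈ 0.0569.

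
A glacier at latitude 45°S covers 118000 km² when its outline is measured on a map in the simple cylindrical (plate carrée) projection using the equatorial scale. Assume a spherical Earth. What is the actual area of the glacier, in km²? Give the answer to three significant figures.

In the plate carrée (x = Rλ, y = Rφ), meridians are true-scale (h = 1) and parallels are stretched by k = sec φ.
Areal scale = h·k = 1 × sec φ; at 45°, h = 1.000, k = 1.414, so h·k = 1.414.
True area = apparent / (areal scale) = 118000 / 1.414 ≈ 83400 km².

83400 km²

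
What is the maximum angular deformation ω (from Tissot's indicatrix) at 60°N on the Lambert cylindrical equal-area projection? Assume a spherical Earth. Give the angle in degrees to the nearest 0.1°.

The Lambert cylindrical equal-area projection is the cylindrical equal-area projection with its standard parallel at the equator (φ₀ = 0). Cylindrical equal-area (φ₀ = 0°): h = cos φ / cos 0° along meridians, k = cos 0° / cos φ along parallels; h·k = 1.
At 60°: h = 0.5000, k = 2.000; principal scales a = 2.000, b = 0.5000.
sin(ω/2) = (a − b)/(a + b) = 1.500/2.500 = 0.6000, so ω = 2 arcsin(0.6000) ≈ 73.7°.

73.7°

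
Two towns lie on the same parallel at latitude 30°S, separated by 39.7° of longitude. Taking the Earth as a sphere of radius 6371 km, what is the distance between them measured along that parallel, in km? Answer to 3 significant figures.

3820 km

Arc length along a parallel = R cos φ · Δλ (with Δλ in radians).
= 6371 × cos 30° × (39.7° × π/180) = 6371 × 0.8660 × 0.6929 ≈ 3820 km.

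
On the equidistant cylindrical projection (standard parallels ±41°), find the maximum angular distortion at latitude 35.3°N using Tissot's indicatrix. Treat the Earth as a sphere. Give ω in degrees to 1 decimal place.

4.5°

In the equirectangular projection with standard parallel φ₀ = 41° (x = Rλ cos φ₀, y = Rφ), meridians are true-scale (h = 1) and the parallel scale is k = cos φ₀ / cos φ.
At 35.3°: h = 1.000, k = 0.9247; principal scales a = 1.000, b = 0.9247.
sin(ω/2) = (a − b)/(a + b) = 0.07527/1.925 = 0.03911, so ω = 2 arcsin(0.03911) ≈ 4.5°.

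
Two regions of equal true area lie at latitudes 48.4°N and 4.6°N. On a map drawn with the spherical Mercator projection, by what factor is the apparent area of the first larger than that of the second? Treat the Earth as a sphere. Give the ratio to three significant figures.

2.25

On Mercator, area is exaggerated by sec²φ = 1/cos²φ.
At 48.4°: sec²(48.4°) = 1/0.6639² = 2.269.
At 4.6°: sec²(4.6°) = 1/0.9968² = 1.006.
Ratio = 2.269/1.006 = cos²(4.6°)/cos²(48.4°) ≈ 2.25.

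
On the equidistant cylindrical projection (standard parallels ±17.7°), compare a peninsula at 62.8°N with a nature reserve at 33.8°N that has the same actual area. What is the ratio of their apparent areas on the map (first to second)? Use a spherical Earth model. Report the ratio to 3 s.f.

With standard parallel φ₀ = 17.7°, the equirectangular projection gives x = Rλ cos φ₀, y = Rφ, so h = 1 and k = cos 17.7° / cos φ.
Areal scale at 62.8°: h·k = 1.000 × 2.084 = 2.084.
Areal scale at 33.8°: h·k = 1.000 × 1.146 = 1.146.
Ratio = 2.084/1.146 ≈ 1.82.

1.82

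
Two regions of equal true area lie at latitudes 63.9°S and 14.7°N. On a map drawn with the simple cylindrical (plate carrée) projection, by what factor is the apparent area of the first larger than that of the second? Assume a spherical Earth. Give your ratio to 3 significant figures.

2.20

For the equirectangular projection with φ₀ = 0 (plate carrée), h = 1 along meridians and k = sec φ along parallels.
Areal scale at 63.9°: h·k = 1.000 × 2.273 = 2.273.
Areal scale at 14.7°: h·k = 1.000 × 1.034 = 1.034.
Ratio = 2.273/1.034 ≈ 2.20.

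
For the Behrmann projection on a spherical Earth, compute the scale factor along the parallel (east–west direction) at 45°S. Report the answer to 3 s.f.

1.22

The Behrmann projection is cylindrical equal-area with φ₀ = 30°. Cylindrical equal-area (φ₀ = 30°): h = cos φ / cos 30° along meridians, k = cos 30° / cos φ along parallels; h·k = 1.
k = cos 30° / cos 45° = 0.8660/0.7071 = 1.225.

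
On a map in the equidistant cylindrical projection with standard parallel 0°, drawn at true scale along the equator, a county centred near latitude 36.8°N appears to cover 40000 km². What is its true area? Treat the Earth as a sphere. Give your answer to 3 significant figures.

In the plate carrée (x = Rλ, y = Rφ), meridians are true-scale (h = 1) and parallels are stretched by k = sec φ.
Areal scale = h·k = 1 × sec φ; at 36.8°, h = 1.000, k = 1.249, so h·k = 1.249.
True area = apparent / (areal scale) = 40000 / 1.249 ≈ 32000 km².

32000 km²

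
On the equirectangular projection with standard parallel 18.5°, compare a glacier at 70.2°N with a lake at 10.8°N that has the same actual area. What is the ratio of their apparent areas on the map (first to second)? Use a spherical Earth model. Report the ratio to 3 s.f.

2.90

With standard parallel φ₀ = 18.5°, the equirectangular projection gives x = Rλ cos φ₀, y = Rφ, so h = 1 and k = cos 18.5° / cos φ.
Areal scale at 70.2°: h·k = 1.000 × 2.800 = 2.800.
Areal scale at 10.8°: h·k = 1.000 × 0.9654 = 0.9654.
Ratio = 2.800/0.9654 ≈ 2.90.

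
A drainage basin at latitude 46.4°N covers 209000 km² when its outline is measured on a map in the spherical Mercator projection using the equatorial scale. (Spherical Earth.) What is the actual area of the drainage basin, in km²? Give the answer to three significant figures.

For Mercator, h = k = sec φ (a conformal cylindrical projection has a single point scale, 1/cos φ).
Areal scale = k² = sec²φ = 1/cos²(46.4°) = 1/0.6896² = 2.103.
True area = apparent / (areal scale) = 209000 / 2.103 ≈ 99400 km².

99400 km²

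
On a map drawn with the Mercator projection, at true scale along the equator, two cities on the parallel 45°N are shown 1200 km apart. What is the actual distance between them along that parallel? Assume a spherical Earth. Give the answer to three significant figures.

For Mercator, h = k = sec φ (a conformal cylindrical projection has a single point scale, 1/cos φ).
Along the parallel at 45°, map distances are exaggerated by k = sec 45° = 1.414.
True distance = 1200 / 1.414 = 1200 × cos 45° ≈ 849 km.

849 km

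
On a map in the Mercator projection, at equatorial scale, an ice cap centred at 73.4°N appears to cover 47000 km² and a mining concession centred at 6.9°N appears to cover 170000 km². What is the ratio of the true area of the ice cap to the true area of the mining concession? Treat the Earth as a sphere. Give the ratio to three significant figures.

0.0229

On Mercator the areal scale is sec²φ, so true area = apparent × cos²φ.
True area of ice cap: 47000 × cos²(73.4°) = 47000 × 0.08162 = 3836 km².
True area of mining concession: 170000 × cos²(6.9°) = 170000 × 0.9856 = 167500 km².
Ratio = 3836 / 167500 ≈ 0.0229.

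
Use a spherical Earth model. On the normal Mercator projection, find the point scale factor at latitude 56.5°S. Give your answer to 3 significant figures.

1.81

For Mercator, h = k = sec φ (a conformal cylindrical projection has a single point scale, 1/cos φ).
k = 1/cos 56.5° = 1/0.5519 = 1.812.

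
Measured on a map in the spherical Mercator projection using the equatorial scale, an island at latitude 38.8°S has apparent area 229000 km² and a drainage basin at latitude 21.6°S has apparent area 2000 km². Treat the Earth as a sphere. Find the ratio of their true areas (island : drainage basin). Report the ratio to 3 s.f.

80.4

On Mercator the areal scale is sec²φ, so true area = apparent × cos²φ.
True area of island: 229000 × cos²(38.8°) = 229000 × 0.6074 = 139100 km².
True area of drainage basin: 2000 × cos²(21.6°) = 2000 × 0.8645 = 1729 km².
Ratio = 139100 / 1729 ≈ 80.4.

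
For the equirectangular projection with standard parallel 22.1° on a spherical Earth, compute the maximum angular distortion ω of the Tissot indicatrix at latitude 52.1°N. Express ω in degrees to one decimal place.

With standard parallel φ₀ = 22.1°, the equirectangular projection gives x = Rλ cos φ₀, y = Rφ, so h = 1 and k = cos 22.1° / cos φ.
At 52.1°: h = 1.000, k = 1.508; principal scales a = 1.508, b = 1.000.
sin(ω/2) = (a − b)/(a + b) = 0.5083/2.508 = 0.2026, so ω = 2 arcsin(0.2026) ≈ 23.4°.

23.4°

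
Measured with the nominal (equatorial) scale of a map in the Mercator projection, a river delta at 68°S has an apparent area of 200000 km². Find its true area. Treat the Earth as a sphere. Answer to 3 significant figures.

28100 km²

The Mercator projection is conformal; its linear scale factor is the same in every direction and equals sec φ = 1/cos φ.
Areal scale = k² = sec²φ = 1/cos²(68°) = 1/0.3746² = 7.126.
True area = apparent / (areal scale) = 200000 / 7.126 ≈ 28100 km².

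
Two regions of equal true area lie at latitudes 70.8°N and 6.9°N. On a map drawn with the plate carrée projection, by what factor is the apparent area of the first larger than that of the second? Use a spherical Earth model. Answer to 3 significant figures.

3.02

Plate carrée maps x = Rλ, y = Rφ. The meridian scale is h = 1 and the parallel scale is k = 1/cos φ = sec φ.
Areal scale at 70.8°: h·k = 1.000 × 3.041 = 3.041.
Areal scale at 6.9°: h·k = 1.000 × 1.007 = 1.007.
Ratio = 3.041/1.007 ≈ 3.02.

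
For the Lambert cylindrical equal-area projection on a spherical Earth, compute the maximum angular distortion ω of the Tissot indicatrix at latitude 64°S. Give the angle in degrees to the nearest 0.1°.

85.3°

The Lambert cylindrical equal-area projection is the cylindrical equal-area projection with its standard parallel at the equator (φ₀ = 0). For cylindrical equal-area with standard parallel φ₀, h = cos φ / cos φ₀ and k = cos φ₀ / cos φ, so h·k = 1.
At 64°: h = 0.4384, k = 2.281; principal scales a = 2.281, b = 0.4384.
sin(ω/2) = (a − b)/(a + b) = 1.843/2.720 = 0.6776, so ω = 2 arcsin(0.6776) ≈ 85.3°.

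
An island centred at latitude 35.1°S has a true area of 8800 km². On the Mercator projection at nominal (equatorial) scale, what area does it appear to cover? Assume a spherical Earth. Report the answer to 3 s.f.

13100 km²

For Mercator, h = k = sec φ (a conformal cylindrical projection has a single point scale, 1/cos φ).
Areal scale = k² = sec²φ = 1/cos²(35.1°) = 1/0.8181² = 1.494.
Apparent area = 8800 × 1.494 ≈ 13100 km².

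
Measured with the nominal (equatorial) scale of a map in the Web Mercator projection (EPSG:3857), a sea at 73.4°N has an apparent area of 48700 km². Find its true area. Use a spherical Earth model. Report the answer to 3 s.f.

3970 km²

Mercator is conformal, so the point scale is isotropic: h = k = sec φ = 1/cos φ.
Areal scale = k² = sec²φ = 1/cos²(73.4°) = 1/0.2857² = 12.25.
True area = apparent / (areal scale) = 48700 / 12.25 ≈ 3970 km².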